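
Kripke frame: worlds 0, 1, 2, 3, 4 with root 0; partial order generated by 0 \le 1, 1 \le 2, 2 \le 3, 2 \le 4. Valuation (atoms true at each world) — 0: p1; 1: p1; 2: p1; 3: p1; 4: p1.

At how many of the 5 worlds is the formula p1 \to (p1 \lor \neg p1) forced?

0: forces it.
1: forces it.
2: forces it.
3: forces it.
4: forces it.
Worlds forcing the formula: {0, 1, 2, 3, 4}.

5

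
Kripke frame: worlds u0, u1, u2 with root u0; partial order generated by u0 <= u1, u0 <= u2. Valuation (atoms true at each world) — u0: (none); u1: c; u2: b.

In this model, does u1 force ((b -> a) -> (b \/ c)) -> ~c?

No

u1 ||-/- ((b -> a) -> (b \/ c)) -> ~c: already at u1 itself, u1 ||- (b -> a) -> (b \/ c) but u1 ||-/- ~c.
u1 ||-/- ~c since u1 is accessible from u1 and u1 ||- c.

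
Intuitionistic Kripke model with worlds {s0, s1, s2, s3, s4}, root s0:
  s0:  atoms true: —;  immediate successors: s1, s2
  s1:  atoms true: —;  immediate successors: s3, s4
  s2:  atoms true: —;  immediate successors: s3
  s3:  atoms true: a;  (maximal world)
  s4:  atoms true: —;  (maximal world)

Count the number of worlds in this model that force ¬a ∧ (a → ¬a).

s0: does not force it — s0 ⊮ ¬a ∧ (a → ¬a) since s0 fails ¬a.
s1: does not force it — s1 ⊮ ¬a ∧ (a → ¬a) since s1 fails ¬a.
s2: does not force it.
s3: does not force it.
s4: forces it.
Worlds forcing the formula: {s4}.

1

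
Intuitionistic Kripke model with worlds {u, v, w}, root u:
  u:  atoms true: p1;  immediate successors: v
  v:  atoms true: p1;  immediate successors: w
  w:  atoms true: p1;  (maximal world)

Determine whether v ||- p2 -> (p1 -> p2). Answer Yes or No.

Yes

v ||- p2 -> (p1 -> p2) vacuously: no world accessible from v forces the antecedent p2.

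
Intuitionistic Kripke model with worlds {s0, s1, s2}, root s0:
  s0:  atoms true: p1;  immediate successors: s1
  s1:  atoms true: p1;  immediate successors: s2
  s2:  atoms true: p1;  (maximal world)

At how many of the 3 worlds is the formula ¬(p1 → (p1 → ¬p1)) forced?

3

s0: forces it.
s1: forces it.
s2: forces it.
Worlds forcing the formula: {s0, s1, s2}.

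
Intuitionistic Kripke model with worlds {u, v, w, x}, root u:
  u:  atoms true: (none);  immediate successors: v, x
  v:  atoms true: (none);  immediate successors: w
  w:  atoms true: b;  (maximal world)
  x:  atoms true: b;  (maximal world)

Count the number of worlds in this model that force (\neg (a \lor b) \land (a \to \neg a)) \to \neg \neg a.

4

u: forces it.
v: forces it.
w: forces it.
x: forces it.
Worlds forcing the formula: {u, v, w, x}.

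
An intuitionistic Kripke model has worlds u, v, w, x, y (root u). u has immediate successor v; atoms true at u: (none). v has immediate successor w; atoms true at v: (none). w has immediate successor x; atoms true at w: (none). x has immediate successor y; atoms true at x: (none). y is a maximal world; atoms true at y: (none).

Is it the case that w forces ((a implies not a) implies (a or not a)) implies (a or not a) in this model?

w forces ((a implies not a) implies (a or not a)) implies (a or not a): every world accessible from w that forces (a implies not a) implies (a or not a) (namely w, x, y) also forces a or not a.

Yes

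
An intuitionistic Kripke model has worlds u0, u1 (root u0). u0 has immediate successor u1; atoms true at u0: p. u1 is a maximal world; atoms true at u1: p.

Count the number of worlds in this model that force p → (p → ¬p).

0

u0: does not force it — u0 ⊮ p → (p → ¬p): already at u0 itself, u0 ⊩ p but u0 ⊮ p → ¬p.
u1: does not force it — u1 ⊮ p → (p → ¬p): already at u1 itself, u1 ⊩ p but u1 ⊮ p → ¬p.
Worlds forcing the formula: { }.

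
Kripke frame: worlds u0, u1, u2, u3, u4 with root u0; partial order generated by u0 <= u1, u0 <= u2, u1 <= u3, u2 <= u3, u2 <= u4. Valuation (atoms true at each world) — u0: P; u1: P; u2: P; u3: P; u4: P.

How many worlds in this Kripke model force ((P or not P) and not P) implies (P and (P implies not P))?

5

u0: forces it.
u1: forces it.
u2: forces it.
u3: forces it.
u4: forces it.
Worlds forcing the formula: {u0, u1, u2, u3, u4}.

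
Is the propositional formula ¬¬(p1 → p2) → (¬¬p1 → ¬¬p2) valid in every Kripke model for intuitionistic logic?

This is the distribution of double negation over implication, which is intuitionistically derivable.
Assume ¬¬(p1 → p2) and ¬¬p1; suppose ¬p2. Then p1 → p2 would give ¬p1 (by contraposition), contradicting ¬¬p1; so ¬(p1 → p2), contradicting ¬¬(p1 → p2). Hence ¬¬p2.

Yes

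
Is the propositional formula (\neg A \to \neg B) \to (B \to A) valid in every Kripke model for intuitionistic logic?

No

This is the converse of contraposition, which is not intuitionistically valid.
A Kripke countermodel: worlds u0, u1; order generated by u0 \le u1; atoms true at each world — u0:{B}; u1:{A,B}.
u0 \nVdash (\neg A \to \neg B) \to (B \to A): already at u0 itself, u0 \Vdash \neg A \to \neg B but u0 \nVdash B \to A.
u0 \nVdash B \to A: already at u0 itself, u0 \Vdash B but u0 \nVdash A.
u0 lacks atom A, so u0 \nVdash A.
So the root u0 does not force the formula.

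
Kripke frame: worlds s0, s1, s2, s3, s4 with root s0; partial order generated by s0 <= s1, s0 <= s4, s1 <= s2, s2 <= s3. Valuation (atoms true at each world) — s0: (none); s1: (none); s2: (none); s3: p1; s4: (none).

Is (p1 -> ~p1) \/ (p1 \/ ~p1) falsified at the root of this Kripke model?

s0 ||-/- (p1 -> ~p1) \/ (p1 \/ ~p1): neither disjunct is forced at s0.
s0 ||-/- p1 -> ~p1: at the accessible world s3, s3 ||- p1 but s3 ||-/- ~p1.
s3 ||-/- ~p1 since s3 is accessible from s3 and s3 ||- p1.
So the root s0 does not force (p1 -> ~p1) \/ (p1 \/ ~p1); the model is a countermodel.

Yes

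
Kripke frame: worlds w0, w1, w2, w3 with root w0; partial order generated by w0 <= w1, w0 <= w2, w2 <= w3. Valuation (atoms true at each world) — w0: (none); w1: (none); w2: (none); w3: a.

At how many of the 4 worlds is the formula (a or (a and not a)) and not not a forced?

1

w0: does not force it — w0 does not force (a or (a and not a)) and not not a since w0 fails a or (a and not a).
w1: does not force it — w1 does not force (a or (a and not a)) and not not a since w1 fails a or (a and not a).
w2: does not force it.
w3: forces it.
Worlds forcing the formula: {w3}.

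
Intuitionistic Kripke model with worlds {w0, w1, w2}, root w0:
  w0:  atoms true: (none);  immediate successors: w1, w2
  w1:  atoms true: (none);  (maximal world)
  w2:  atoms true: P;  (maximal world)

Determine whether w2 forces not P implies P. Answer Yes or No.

w2 forces not P implies P vacuously: no world accessible from w2 forces the antecedent not P.

Yes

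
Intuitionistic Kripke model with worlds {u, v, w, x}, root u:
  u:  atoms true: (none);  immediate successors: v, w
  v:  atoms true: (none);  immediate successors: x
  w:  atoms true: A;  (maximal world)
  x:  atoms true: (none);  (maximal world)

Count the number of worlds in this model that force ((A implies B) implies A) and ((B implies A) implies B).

u: does not force it — u does not force ((A implies B) implies A) and ((B implies A) implies B) since u fails (A implies B) implies A.
v: does not force it — v does not force ((A implies B) implies A) and ((B implies A) implies B) since v fails (A implies B) implies A.
w: does not force it — w does not force ((A implies B) implies A) and ((B implies A) implies B) since w fails (B implies A) implies B.
x: does not force it.
Worlds forcing the formula: { }.

0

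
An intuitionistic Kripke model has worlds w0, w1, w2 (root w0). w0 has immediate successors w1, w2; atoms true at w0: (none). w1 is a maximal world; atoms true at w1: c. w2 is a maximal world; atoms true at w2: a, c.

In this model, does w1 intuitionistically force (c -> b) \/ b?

No

w1 ||-/- (c -> b) \/ b: neither disjunct is forced at w1.
w1 ||-/- c -> b: already at w1 itself, w1 ||- c but w1 ||-/- b.
w1 lacks atom b, so w1 ||-/- b.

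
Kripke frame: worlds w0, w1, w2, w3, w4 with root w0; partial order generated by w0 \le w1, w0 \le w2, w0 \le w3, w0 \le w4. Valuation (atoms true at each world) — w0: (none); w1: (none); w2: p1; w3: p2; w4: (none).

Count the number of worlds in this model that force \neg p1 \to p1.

w0: does not force it — w0 \nVdash \neg p1 \to p1: at the accessible world w1, w1 \Vdash \neg p1 but w1 \nVdash p1.
w1: does not force it — w1 \nVdash \neg p1 \to p1: already at w1 itself, w1 \Vdash \neg p1 but w1 \nVdash p1.
w2: forces it.
w3: does not force it.
w4: does not force it.
Worlds forcing the formula: {w2}.

1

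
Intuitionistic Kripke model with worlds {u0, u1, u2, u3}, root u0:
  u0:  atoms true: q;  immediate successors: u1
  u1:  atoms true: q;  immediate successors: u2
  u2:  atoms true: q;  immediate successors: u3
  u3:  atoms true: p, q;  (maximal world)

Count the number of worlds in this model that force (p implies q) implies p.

u0: does not force it — u0 does not force (p implies q) implies p: already at u0 itself, u0 forces p implies q but u0 does not force p.
u1: does not force it.
u2: does not force it.
u3: forces it.
Worlds forcing the formula: {u3}.

1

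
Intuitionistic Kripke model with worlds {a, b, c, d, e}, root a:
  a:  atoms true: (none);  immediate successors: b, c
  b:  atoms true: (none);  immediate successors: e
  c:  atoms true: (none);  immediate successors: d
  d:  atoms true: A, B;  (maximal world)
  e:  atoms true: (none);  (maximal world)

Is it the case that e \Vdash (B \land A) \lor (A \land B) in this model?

e \nVdash (B \land A) \lor (A \land B): neither disjunct is forced at e.
e \nVdash B \land A since e fails B.

No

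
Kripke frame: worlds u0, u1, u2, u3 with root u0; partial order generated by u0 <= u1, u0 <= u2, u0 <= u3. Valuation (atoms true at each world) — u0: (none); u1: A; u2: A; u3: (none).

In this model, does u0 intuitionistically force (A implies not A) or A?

u0 does not force (A implies not A) or A: neither disjunct is forced at u0.
u0 does not force A implies not A: at the accessible world u1, u1 forces A but u1 does not force not A.
u1 does not force not A since u1 is accessible from u1 and u1 forces A.

No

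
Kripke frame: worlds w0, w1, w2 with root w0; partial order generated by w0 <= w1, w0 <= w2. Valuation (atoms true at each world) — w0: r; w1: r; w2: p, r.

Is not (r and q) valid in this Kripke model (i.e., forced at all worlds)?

Yes

w0 forces not (r and q): no world accessible from w0 forces r and q.
Since the root w0 forces not (r and q) and forcing is persistent (monotone upward), every world forces it.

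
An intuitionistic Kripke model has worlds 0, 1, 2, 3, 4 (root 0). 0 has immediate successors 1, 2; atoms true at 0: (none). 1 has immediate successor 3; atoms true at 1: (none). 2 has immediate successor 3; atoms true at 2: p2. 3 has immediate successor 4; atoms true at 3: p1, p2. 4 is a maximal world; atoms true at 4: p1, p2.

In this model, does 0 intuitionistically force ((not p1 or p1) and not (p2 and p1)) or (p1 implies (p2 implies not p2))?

0 does not force ((not p1 or p1) and not (p2 and p1)) or (p1 implies (p2 implies not p2)): neither disjunct is forced at 0.
0 does not force (not p1 or p1) and not (p2 and p1) since 0 fails not p1 or p1.

No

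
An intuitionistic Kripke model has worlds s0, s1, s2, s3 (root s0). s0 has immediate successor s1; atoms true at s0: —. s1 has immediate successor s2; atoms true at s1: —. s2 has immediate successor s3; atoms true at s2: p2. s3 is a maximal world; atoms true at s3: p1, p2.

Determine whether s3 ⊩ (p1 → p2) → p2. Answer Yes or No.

Yes

s3 ⊩ (p1 → p2) → p2: every world accessible from s3 that forces p1 → p2 (namely s3) also forces p2.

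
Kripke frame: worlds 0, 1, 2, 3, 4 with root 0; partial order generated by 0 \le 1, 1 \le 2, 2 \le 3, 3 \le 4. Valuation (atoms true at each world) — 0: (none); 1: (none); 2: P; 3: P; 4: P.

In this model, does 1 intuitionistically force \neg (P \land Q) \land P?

No

1 \nVdash \neg (P \land Q) \land P since 1 fails P.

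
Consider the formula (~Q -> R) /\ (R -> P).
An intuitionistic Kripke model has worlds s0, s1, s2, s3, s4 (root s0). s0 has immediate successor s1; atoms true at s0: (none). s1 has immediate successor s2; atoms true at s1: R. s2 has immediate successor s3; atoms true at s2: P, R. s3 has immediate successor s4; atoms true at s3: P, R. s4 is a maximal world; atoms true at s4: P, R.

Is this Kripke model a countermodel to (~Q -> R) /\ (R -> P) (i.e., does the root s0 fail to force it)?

s0 ||-/- (~Q -> R) /\ (R -> P) since s0 fails ~Q -> R.
So the root s0 does not force (~Q -> R) /\ (R -> P); the model is a countermodel.

Yes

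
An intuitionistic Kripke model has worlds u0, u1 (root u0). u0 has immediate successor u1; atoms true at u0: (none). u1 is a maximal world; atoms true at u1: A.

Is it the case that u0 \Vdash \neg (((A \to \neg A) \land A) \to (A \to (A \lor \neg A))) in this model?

No

u0 \nVdash \neg (((A \to \neg A) \land A) \to (A \to (A \lor \neg A))) since u0 is accessible from u0 and u0 \Vdash ((A \to \neg A) \land A) \to (A \to (A \lor \neg A)).
u0 \Vdash ((A \to \neg A) \land A) \to (A \to (A \lor \neg A)) vacuously: no world accessible from u0 forces the antecedent (A \to \neg A) \land A.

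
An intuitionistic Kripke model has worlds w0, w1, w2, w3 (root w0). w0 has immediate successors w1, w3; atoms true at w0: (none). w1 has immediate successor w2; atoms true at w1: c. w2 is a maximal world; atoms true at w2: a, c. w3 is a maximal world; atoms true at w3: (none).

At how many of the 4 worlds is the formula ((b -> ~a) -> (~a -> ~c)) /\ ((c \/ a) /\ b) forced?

w0: does not force it — w0 ||-/- ((b -> ~a) -> (~a -> ~c)) /\ ((c \/ a) /\ b) since w0 fails (c \/ a) /\ b.
w1: does not force it — w1 ||-/- ((b -> ~a) -> (~a -> ~c)) /\ ((c \/ a) /\ b) since w1 fails (c \/ a) /\ b.
w2: does not force it — w2 ||-/- ((b -> ~a) -> (~a -> ~c)) /\ ((c \/ a) /\ b) since w2 fails (c \/ a) /\ b.
w3: does not force it.
Worlds forcing the formula: { }.

0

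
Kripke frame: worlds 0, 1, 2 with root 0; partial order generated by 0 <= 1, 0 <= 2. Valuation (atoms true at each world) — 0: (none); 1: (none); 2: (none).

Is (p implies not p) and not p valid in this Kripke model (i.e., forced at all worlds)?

Yes

0 forces (p implies not p) and not p since 0 forces both conjuncts.
Since the root 0 forces (p implies not p) and not p and forcing is persistent (monotone upward), every world forces it.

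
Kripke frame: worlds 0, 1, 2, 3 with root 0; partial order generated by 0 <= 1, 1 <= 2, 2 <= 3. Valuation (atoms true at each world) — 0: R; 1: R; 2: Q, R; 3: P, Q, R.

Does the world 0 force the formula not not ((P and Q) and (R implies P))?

Yes

0 forces not not ((P and Q) and (R implies P)): no world accessible from 0 forces not ((P and Q) and (R implies P)).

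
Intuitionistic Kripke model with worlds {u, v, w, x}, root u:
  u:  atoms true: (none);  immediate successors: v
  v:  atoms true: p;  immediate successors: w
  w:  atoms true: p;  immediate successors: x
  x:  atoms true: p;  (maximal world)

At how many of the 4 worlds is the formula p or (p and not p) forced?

u: does not force it — u does not force p or (p and not p): neither disjunct is forced at u.
v: forces it.
w: forces it.
x: forces it.
Worlds forcing the formula: {v, w, x}.

3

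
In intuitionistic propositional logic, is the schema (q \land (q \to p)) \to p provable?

Yes

This is modus ponens in implicational form, which is intuitionistically derivable.
If a world forces q and q \to p, then applying the implication at that world (which is accessible from itself) gives p.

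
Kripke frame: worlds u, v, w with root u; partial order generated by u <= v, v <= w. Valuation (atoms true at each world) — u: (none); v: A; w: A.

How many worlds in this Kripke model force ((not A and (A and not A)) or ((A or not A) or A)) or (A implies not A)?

u: does not force it — u does not force ((not A and (A and not A)) or ((A or not A) or A)) or (A implies not A): neither disjunct is forced at u.
v: forces it.
w: forces it.
Worlds forcing the formula: {v, w}.

2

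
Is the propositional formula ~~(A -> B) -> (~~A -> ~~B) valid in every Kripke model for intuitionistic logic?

Yes

This is the distribution of double negation over implication, which is intuitionistically derivable.
Assume ~~(A -> B) and ~~A; suppose ~B. Then A -> B would give ~A (by contraposition), contradicting ~~A; so ~(A -> B), contradicting ~~(A -> B). Hence ~~B.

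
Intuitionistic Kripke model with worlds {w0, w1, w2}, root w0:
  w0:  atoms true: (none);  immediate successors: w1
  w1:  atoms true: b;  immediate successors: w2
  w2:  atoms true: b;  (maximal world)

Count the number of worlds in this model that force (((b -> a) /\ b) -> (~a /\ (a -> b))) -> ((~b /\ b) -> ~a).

3

w0: forces it.
w1: forces it.
w2: forces it.
Worlds forcing the formula: {w0, w1, w2}.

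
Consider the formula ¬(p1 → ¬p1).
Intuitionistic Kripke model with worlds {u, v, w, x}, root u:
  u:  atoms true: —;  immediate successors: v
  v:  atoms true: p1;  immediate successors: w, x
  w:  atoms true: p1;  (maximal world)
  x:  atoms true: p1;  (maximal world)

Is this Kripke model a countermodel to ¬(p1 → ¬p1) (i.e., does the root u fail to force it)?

No

u ⊩ ¬(p1 → ¬p1): no world accessible from u forces p1 → ¬p1.
So the root u forces ¬(p1 → ¬p1); the model is not a countermodel.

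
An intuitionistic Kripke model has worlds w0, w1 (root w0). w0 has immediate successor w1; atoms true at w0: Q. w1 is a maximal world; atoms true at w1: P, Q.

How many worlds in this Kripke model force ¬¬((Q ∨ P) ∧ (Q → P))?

2

w0: forces it.
w1: forces it.
Worlds forcing the formula: {w0, w1}.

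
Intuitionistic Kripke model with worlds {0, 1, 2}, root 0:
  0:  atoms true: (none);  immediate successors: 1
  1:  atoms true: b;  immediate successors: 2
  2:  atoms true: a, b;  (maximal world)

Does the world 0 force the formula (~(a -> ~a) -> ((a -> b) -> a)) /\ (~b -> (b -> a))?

0 ||-/- (~(a -> ~a) -> ((a -> b) -> a)) /\ (~b -> (b -> a)) since 0 fails ~(a -> ~a) -> ((a -> b) -> a).

No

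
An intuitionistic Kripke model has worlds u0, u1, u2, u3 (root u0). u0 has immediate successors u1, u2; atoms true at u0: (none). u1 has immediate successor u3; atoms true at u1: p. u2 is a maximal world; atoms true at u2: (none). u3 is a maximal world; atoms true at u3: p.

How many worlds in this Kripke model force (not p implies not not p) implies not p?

u0: does not force it — u0 does not force (not p implies not not p) implies not p: at the accessible world u1, u1 forces not p implies not not p but u1 does not force not p.
u1: does not force it.
u2: forces it.
u3: does not force it.
Worlds forcing the formula: {u2}.

1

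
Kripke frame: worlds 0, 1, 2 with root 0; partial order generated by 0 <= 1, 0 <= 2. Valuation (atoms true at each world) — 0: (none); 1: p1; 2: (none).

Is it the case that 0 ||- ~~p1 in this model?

0 ||-/- ~~p1 since 2 is accessible from 0 and 2 ||- ~p1.
2 ||- ~p1: no world accessible from 2 forces p1.

No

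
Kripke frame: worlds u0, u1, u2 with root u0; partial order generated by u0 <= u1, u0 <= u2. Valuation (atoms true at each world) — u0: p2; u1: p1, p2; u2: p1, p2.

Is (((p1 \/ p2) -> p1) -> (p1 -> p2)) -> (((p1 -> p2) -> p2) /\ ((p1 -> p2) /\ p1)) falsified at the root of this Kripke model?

Yes

u0 ||-/- (((p1 \/ p2) -> p1) -> (p1 -> p2)) -> (((p1 -> p2) -> p2) /\ ((p1 -> p2) /\ p1)): already at u0 itself, u0 ||- ((p1 \/ p2) -> p1) -> (p1 -> p2) but u0 ||-/- ((p1 -> p2) -> p2) /\ ((p1 -> p2) /\ p1).
u0 ||-/- ((p1 -> p2) -> p2) /\ ((p1 -> p2) /\ p1) since u0 fails (p1 -> p2) /\ p1.
So the root u0 does not force (((p1 \/ p2) -> p1) -> (p1 -> p2)) -> (((p1 -> p2) -> p2) /\ ((p1 -> p2) /\ p1)); the model is a countermodel.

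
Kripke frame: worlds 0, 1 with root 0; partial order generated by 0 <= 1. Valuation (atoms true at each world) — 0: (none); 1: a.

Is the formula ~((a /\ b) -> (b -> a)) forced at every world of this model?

Not every world: 0 ||-/- ~((a /\ b) -> (b -> a)).
0 ||-/- ~((a /\ b) -> (b -> a)) since 0 is accessible from 0 and 0 ||- (a /\ b) -> (b -> a).
0 ||- (a /\ b) -> (b -> a) vacuously: no world accessible from 0 forces the antecedent a /\ b.

No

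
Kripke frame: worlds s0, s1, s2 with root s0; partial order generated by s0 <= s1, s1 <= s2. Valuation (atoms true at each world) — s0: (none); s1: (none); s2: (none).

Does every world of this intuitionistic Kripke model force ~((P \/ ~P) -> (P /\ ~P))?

Yes

s0 ||- ~((P \/ ~P) -> (P /\ ~P)): no world accessible from s0 forces (P \/ ~P) -> (P /\ ~P).
Since the root s0 forces ~((P \/ ~P) -> (P /\ ~P)) and forcing is persistent (monotone upward), every world forces it.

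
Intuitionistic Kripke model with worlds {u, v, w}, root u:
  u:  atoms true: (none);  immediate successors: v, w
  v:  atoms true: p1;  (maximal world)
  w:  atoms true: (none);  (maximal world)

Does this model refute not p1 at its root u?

Yes

u does not force not p1 since v is accessible from u and v forces p1.
So the root u does not force not p1; the model is a countermodel.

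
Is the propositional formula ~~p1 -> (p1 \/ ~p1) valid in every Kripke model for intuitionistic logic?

No

This is a variant of double-negation elimination (deriving excluded middle from double negation), which is not intuitionistically valid.
A Kripke countermodel: worlds u0, u1; order generated by u0 <= u1; atoms true at each world — u0:{}; u1:{p1}.
u0 ||-/- ~~p1 -> (p1 \/ ~p1): already at u0 itself, u0 ||- ~~p1 but u0 ||-/- p1 \/ ~p1.
u0 ||-/- p1 \/ ~p1: neither disjunct is forced at u0.
u0 lacks atom p1, so u0 ||-/- p1.
So the root u0 does not force the formula.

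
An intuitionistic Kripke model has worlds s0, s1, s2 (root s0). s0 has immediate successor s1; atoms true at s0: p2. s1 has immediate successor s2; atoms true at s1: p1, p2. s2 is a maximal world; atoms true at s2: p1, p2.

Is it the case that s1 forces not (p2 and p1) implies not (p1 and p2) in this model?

s1 forces not (p2 and p1) implies not (p1 and p2) vacuously: no world accessible from s1 forces the antecedent not (p2 and p1).

Yes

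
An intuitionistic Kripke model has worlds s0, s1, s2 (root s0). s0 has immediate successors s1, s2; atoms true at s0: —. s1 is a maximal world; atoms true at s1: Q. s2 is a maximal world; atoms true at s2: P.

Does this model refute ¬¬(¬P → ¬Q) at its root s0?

Yes

s0 ⊮ ¬¬(¬P → ¬Q) since s1 is accessible from s0 and s1 ⊩ ¬(¬P → ¬Q).
s1 ⊩ ¬(¬P → ¬Q): no world accessible from s1 forces ¬P → ¬Q.
So the root s0 does not force ¬¬(¬P → ¬Q); the model is a countermodel.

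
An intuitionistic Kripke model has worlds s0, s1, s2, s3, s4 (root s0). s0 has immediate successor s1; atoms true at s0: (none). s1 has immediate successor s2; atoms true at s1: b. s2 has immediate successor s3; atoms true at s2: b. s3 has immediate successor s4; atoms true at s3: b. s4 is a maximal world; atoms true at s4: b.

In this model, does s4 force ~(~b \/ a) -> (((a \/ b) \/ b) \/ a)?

Yes

s4 ||- ~(~b \/ a) -> (((a \/ b) \/ b) \/ a): every world accessible from s4 that forces ~(~b \/ a) (namely s4) also forces ((a \/ b) \/ b) \/ a.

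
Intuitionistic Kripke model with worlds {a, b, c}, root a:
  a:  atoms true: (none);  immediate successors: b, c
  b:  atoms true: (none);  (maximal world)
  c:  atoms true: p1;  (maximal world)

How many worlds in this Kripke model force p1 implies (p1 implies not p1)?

a: does not force it — a does not force p1 implies (p1 implies not p1): at the accessible world c, c forces p1 but c does not force p1 implies not p1.
b: forces it.
c: does not force it.
Worlds forcing the formula: {b}.

1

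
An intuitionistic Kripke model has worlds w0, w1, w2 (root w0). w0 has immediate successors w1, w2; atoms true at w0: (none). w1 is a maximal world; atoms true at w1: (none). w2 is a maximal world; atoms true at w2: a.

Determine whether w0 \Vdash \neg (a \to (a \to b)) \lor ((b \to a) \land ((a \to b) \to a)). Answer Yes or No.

No

w0 \nVdash \neg (a \to (a \to b)) \lor ((b \to a) \land ((a \to b) \to a)): neither disjunct is forced at w0.
w0 \nVdash \neg (a \to (a \to b)) since w1 is accessible from w0 and w1 \Vdash a \to (a \to b).
w1 \Vdash a \to (a \to b) vacuously: no world accessible from w1 forces the antecedent a.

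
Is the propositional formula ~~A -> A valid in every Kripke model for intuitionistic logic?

This is double-negation elimination, which is not intuitionistically valid.
A Kripke countermodel: worlds u, v; order generated by u <= v; atoms true at each world — u:{}; v:{A}.
u ||-/- ~~A -> A: already at u itself, u ||- ~~A but u ||-/- A.
u lacks atom A, so u ||-/- A.
So the root u does not force the formula.

No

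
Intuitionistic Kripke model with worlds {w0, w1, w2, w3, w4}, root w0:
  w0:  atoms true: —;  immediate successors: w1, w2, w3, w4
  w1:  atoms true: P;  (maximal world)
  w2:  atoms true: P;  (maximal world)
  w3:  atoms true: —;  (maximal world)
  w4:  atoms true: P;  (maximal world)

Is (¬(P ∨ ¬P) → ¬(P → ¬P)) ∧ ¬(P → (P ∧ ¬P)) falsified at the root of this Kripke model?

Yes

w0 ⊮ (¬(P ∨ ¬P) → ¬(P → ¬P)) ∧ ¬(P → (P ∧ ¬P)) since w0 fails ¬(P → (P ∧ ¬P)).
So the root w0 does not force (¬(P ∨ ¬P) → ¬(P → ¬P)) ∧ ¬(P → (P ∧ ¬P)); the model is a countermodel.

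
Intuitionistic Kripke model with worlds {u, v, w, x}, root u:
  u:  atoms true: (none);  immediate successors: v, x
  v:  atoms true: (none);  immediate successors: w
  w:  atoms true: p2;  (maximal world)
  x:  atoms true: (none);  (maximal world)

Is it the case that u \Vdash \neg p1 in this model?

Yes

u \Vdash \neg p1: no world accessible from u forces p1.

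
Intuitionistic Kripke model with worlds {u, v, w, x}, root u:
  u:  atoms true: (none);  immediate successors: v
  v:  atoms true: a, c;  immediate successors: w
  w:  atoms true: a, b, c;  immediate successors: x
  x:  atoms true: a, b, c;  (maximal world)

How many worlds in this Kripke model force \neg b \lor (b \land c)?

2

u: does not force it — u \nVdash \neg b \lor (b \land c): neither disjunct is forced at u.
v: does not force it — v \nVdash \neg b \lor (b \land c): neither disjunct is forced at v.
w: forces it.
x: forces it.
Worlds forcing the formula: {w, x}.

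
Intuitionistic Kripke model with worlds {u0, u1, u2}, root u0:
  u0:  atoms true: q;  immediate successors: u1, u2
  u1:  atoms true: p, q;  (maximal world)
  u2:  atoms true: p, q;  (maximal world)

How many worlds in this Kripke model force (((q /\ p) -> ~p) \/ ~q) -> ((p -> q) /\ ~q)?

3

u0: forces it.
u1: forces it.
u2: forces it.
Worlds forcing the formula: {u0, u1, u2}.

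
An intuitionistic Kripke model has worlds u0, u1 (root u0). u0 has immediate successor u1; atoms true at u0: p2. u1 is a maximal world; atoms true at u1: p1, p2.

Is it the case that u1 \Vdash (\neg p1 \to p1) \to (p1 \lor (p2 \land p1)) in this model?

u1 \Vdash (\neg p1 \to p1) \to (p1 \lor (p2 \land p1)): every world accessible from u1 that forces \neg p1 \to p1 (namely u1) also forces p1 \lor (p2 \land p1).

Yes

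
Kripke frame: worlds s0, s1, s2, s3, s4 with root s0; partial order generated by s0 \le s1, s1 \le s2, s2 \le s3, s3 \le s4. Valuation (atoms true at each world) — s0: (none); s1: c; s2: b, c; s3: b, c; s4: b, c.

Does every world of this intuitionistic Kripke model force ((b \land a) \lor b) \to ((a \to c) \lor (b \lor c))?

s0 \Vdash ((b \land a) \lor b) \to ((a \to c) \lor (b \lor c)): every world accessible from s0 that forces (b \land a) \lor b (namely s2, s3, s4) also forces (a \to c) \lor (b \lor c).
Since the root s0 forces ((b \land a) \lor b) \to ((a \to c) \lor (b \lor c)) and forcing is persistent (monotone upward), every world forces it.

Yes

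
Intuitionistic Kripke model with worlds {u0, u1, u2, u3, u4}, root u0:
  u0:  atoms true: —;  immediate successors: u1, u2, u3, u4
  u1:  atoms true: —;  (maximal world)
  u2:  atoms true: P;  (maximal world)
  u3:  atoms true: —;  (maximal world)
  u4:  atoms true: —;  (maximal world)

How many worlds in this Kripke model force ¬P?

3

u0: does not force it — u0 ⊮ ¬P since u2 is accessible from u0 and u2 ⊩ P.
u1: forces it.
u2: does not force it.
u3: forces it.
u4: forces it.
Worlds forcing the formula: {u1, u3, u4}.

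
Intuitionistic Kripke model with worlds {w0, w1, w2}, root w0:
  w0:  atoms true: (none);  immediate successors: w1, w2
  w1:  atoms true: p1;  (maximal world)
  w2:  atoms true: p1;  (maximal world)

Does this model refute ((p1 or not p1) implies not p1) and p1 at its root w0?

Yes

w0 does not force ((p1 or not p1) implies not p1) and p1 since w0 fails (p1 or not p1) implies not p1.
So the root w0 does not force ((p1 or not p1) implies not p1) and p1; the model is a countermodel.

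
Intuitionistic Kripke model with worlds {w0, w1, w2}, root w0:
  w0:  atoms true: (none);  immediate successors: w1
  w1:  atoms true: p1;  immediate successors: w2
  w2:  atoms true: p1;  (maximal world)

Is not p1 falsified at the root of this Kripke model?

w0 does not force not p1 since w1 is accessible from w0 and w1 forces p1.
So the root w0 does not force not p1; the model is a countermodel.

Yes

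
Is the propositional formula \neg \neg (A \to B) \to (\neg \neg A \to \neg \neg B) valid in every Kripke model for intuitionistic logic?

Yes

This is the distribution of double negation over implication, which is intuitionistically derivable.
Assume \neg \neg (A \to B) and \neg \neg A; suppose \neg B. Then A \to B would give \neg A (by contraposition), contradicting \neg \neg A; so \neg (A \to B), contradicting \neg \neg (A \to B). Hence \neg \neg B.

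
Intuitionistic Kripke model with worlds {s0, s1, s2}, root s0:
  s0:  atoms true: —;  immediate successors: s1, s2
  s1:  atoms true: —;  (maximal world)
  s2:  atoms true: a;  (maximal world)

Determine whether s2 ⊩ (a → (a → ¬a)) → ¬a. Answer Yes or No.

s2 ⊩ (a → (a → ¬a)) → ¬a vacuously: no world accessible from s2 forces the antecedent a → (a → ¬a).

Yes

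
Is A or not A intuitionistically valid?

No

This is the law of excluded middle, which is not intuitionistically valid.
A Kripke countermodel: worlds s0, s1; order generated by s0 <= s1; atoms true at each world — s0:{}; s1:{A}.
s0 does not force A or not A: neither disjunct is forced at s0.
s0 lacks atom A, so s0 does not force A.
So the root s0 does not force the formula.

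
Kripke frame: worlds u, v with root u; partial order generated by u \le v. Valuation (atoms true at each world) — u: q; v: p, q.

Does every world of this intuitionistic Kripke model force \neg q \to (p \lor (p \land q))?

Yes

u \Vdash \neg q \to (p \lor (p \land q)) vacuously: no world accessible from u forces the antecedent \neg q.
Since the root u forces \neg q \to (p \lor (p \land q)) and forcing is persistent (monotone upward), every world forces it.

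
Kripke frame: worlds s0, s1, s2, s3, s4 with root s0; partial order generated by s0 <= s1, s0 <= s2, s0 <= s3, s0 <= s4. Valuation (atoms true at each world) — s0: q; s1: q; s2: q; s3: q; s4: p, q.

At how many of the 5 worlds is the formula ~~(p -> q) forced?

5

s0: forces it.
s1: forces it.
s2: forces it.
s3: forces it.
s4: forces it.
Worlds forcing the formula: {s0, s1, s2, s3, s4}.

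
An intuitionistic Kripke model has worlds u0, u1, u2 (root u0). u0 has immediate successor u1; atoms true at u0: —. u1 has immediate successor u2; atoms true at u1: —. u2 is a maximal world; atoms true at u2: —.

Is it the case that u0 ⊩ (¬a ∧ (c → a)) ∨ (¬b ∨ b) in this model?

Yes

u0 ⊩ (¬a ∧ (c → a)) ∨ (¬b ∨ b) via the disjunct ¬a ∧ (c → a).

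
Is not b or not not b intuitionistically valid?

This is the weak law of excluded middle, which is not intuitionistically valid.
A Kripke countermodel: worlds s0, s1, s2; order generated by s0 <= s1, s0 <= s2; atoms true at each world — s0:{}; s1:{b}; s2:{}.
s0 does not force not b or not not b: neither disjunct is forced at s0.
s0 does not force not b since s1 is accessible from s0 and s1 forces b.
So the root s0 does not force the formula.

No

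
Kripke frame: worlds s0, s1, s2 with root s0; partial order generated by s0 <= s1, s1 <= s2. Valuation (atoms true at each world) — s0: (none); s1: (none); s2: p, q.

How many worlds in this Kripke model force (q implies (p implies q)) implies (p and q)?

s0: does not force it — s0 does not force (q implies (p implies q)) implies (p and q): already at s0 itself, s0 forces q implies (p implies q) but s0 does not force p and q.
s1: does not force it — s1 does not force (q implies (p implies q)) implies (p and q): already at s1 itself, s1 forces q implies (p implies q) but s1 does not force p and q.
s2: forces it.
Worlds forcing the formula: {s2}.

1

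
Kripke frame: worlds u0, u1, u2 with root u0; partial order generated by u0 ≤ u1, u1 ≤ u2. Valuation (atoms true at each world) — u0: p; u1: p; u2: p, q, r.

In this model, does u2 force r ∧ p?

Yes

u2 ⊩ r ∧ p since u2 forces both conjuncts.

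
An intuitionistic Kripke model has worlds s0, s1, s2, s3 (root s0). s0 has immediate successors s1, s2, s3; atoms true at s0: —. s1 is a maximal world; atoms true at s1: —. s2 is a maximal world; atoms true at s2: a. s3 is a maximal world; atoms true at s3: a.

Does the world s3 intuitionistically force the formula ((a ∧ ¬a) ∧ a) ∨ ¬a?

No

s3 ⊮ ((a ∧ ¬a) ∧ a) ∨ ¬a: neither disjunct is forced at s3.
s3 ⊮ (a ∧ ¬a) ∧ a since s3 fails a ∧ ¬a.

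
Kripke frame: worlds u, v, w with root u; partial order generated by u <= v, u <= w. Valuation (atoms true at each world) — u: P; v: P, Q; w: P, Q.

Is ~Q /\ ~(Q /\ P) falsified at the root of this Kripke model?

u ||-/- ~Q /\ ~(Q /\ P) since u fails ~Q.
So the root u does not force ~Q /\ ~(Q /\ P); the model is a countermodel.

Yes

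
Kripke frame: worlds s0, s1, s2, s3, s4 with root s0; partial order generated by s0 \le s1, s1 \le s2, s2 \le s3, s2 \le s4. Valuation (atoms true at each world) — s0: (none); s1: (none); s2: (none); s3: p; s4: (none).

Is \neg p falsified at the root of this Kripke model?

s0 \nVdash \neg p since s3 is accessible from s0 and s3 \Vdash p.
So the root s0 does not force \neg p; the model is a countermodel.

Yes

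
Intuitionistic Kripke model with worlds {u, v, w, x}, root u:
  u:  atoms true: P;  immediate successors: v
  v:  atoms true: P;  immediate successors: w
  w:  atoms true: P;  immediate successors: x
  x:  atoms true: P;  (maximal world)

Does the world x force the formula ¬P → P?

x ⊩ ¬P → P vacuously: no world accessible from x forces the antecedent ¬P.

Yes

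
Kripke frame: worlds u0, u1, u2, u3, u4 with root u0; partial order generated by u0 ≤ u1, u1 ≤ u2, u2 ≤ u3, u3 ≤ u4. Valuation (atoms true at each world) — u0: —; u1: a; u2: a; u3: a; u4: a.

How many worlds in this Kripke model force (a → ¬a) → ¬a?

5

u0: forces it.
u1: forces it.
u2: forces it.
u3: forces it.
u4: forces it.
Worlds forcing the formula: {u0, u1, u2, u3, u4}.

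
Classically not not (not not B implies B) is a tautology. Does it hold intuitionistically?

Yes

This is the double negation of double-negation elimination, which is intuitionistically derivable.
By Glivenko's theorem the double negation of any classical propositional tautology is intuitionistically provable; not not B implies B is classically a tautology.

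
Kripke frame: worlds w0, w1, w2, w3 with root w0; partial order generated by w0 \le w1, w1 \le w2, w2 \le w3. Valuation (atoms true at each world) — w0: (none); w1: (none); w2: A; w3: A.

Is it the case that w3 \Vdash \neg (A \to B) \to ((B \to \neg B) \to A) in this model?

Yes

w3 \Vdash \neg (A \to B) \to ((B \to \neg B) \to A): every world accessible from w3 that forces \neg (A \to B) (namely w3) also forces (B \to \neg B) \to A.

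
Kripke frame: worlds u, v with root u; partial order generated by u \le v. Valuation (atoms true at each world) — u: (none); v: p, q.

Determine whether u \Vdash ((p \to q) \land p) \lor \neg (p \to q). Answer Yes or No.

No

u \nVdash ((p \to q) \land p) \lor \neg (p \to q): neither disjunct is forced at u.
u \nVdash (p \to q) \land p since u fails p.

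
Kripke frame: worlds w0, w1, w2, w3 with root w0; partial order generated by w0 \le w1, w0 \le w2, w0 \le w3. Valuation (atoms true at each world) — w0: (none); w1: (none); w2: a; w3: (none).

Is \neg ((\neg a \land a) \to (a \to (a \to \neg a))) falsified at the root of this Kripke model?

Yes

w0 \nVdash \neg ((\neg a \land a) \to (a \to (a \to \neg a))) since w0 is accessible from w0 and w0 \Vdash (\neg a \land a) \to (a \to (a \to \neg a)).
w0 \Vdash (\neg a \land a) \to (a \to (a \to \neg a)) vacuously: no world accessible from w0 forces the antecedent \neg a \land a.
So the root w0 does not force \neg ((\neg a \land a) \to (a \to (a \to \neg a))); the model is a countermodel.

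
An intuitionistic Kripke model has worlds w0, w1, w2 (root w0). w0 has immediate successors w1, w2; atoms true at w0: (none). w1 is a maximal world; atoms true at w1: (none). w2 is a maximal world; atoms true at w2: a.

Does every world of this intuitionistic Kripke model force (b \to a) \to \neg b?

Yes

w0 \Vdash (b \to a) \to \neg b: every world accessible from w0 that forces b \to a (namely w0, w1, w2) also forces \neg b.
Since the root w0 forces (b \to a) \to \neg b and forcing is persistent (monotone upward), every world forces it.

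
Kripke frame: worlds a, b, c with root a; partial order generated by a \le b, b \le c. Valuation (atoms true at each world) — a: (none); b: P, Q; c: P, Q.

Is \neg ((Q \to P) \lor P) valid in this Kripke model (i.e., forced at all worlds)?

Not every world: a \nVdash \neg ((Q \to P) \lor P).
a \nVdash \neg ((Q \to P) \lor P) since a is accessible from a and a \Vdash (Q \to P) \lor P.
a \Vdash (Q \to P) \lor P via the disjunct Q \to P.

No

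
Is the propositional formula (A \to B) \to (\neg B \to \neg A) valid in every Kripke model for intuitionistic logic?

This is the forward direction of contraposition, which is intuitionistically derivable.
Assume A \to B and \neg B. If A held then B would follow, contradicting \neg B; so \neg A.

Yes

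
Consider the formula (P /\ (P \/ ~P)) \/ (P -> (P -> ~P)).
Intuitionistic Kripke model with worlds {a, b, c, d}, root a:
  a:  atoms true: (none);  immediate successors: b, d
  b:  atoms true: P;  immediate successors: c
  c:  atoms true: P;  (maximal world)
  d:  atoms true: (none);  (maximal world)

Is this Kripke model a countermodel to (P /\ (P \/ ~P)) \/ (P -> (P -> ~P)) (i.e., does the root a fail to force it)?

Yes

a ||-/- (P /\ (P \/ ~P)) \/ (P -> (P -> ~P)): neither disjunct is forced at a.
a ||-/- P /\ (P \/ ~P) since a fails P.
So the root a does not force (P /\ (P \/ ~P)) \/ (P -> (P -> ~P)); the model is a countermodel.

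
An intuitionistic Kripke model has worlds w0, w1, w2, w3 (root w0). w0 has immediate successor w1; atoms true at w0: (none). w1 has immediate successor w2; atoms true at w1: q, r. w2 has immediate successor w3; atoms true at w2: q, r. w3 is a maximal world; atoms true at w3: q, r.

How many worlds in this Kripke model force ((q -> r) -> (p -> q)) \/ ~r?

w0: forces it.
w1: forces it.
w2: forces it.
w3: forces it.
Worlds forcing the formula: {w0, w1, w2, w3}.

4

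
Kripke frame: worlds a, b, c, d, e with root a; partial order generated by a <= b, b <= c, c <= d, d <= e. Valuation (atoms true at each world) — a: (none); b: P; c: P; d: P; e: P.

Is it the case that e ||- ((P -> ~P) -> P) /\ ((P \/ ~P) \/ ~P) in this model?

Yes

e ||- ((P -> ~P) -> P) /\ ((P \/ ~P) \/ ~P) since e forces both conjuncts.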